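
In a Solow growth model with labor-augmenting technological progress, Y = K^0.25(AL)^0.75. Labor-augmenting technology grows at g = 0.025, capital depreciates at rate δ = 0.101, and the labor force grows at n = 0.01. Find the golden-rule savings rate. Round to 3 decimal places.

s_gold = 0.250

Break-even investment rate: n + g + δ = 0.01 + 0.025 + 0.101 = 0.136.
At the golden rule MPK = n+g+δ, and in any Cobb-Douglas steady state s = (n+g+δ)·k/y = MPK·k/y = capital's share 0.25.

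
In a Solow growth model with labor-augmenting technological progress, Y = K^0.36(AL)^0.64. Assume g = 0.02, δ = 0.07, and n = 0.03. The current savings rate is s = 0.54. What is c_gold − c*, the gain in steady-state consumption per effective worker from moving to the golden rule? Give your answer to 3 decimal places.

Capital per effective worker breaks even when investment replaces (n + g + δ)·k; here n + g + δ = 0.12.
Current steady state (s = 0.54): k* = (0.54/0.12)^(1/0.64) ≈ 10.4868, y* = 10.4868^0.36 ≈ 2.3304, c* = (1−0.54)·2.3304 ≈ 1.0720.
Setting f'(k) = n+g+δ gives 0.36·k^(0.36−1) = 0.12, hence k_gold = (0.36/0.12)^(1/0.64) ≈ 5.5655.
y_gold = 5.5655^0.36 ≈ 1.8552, c_gold = y_gold − 0.12·k_gold ≈ 1.1873.
Gain: Δc = 1.1873 − 1.0720 ≈ 0.1153.

Δc ≈ 0.115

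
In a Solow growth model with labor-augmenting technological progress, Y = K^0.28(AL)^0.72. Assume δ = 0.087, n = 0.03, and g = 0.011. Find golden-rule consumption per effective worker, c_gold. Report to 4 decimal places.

The effective depreciation rate is n + g + δ = 0.03 + 0.011 + 0.087 = 0.128.
At the golden rule the marginal product of capital equals n+g+δ: 0.28·k^(0.28−1) = 0.128. Solving, k_gold = (0.28/0.128)^(1/0.72) ≈ 2.9659.
y_gold = 2.9659^0.28 ≈ 1.3558.
c_gold = y_gold − (n+g+δ)·k_gold = 1.3558 − 0.128·2.9659 ≈ 0.9762.

c_gold ≈ 0.9762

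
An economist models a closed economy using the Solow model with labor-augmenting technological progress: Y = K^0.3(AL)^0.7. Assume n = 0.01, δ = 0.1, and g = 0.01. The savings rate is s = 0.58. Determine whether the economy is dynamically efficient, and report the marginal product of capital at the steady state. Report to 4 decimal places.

dynamically inefficient; MPK ≈ 0.0621

Capital per effective worker breaks even when investment replaces (n + g + δ)·k; here n + g + δ = 0.12.
Steady-state k*: s·k^0.3 = 0.12·k gives k* = (0.58/0.12)^(1/0.7) ≈ 9.4950.
MPK = 0.3·9.4950^(-0.7) ≈ 0.0621.
MPK < n+g+δ = 0.12, so the economy is dynamically inefficient (over-saving).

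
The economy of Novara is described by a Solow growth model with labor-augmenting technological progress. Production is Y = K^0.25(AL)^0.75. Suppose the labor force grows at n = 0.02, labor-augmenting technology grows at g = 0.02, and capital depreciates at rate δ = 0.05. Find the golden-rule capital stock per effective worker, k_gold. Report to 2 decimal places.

The effective depreciation rate is n + g + δ = 0.02 + 0.02 + 0.05 = 0.09.
Maximizing c = f(k) − (n+g+δ)·k gives f'(k) = n+g+δ, i.e. 0.25·k^(0.25−1) = 0.09, so k_gold = (0.25/0.09)^(1/0.75) ≈ 3.9048.

k_gold ≈ 3.90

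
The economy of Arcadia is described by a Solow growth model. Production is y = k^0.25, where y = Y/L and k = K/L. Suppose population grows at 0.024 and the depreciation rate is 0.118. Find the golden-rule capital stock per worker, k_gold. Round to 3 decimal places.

Capital per worker breaks even when investment replaces (n + δ)·k; here n + δ = 0.142.
Golden rule sets MPK = n+δ: 0.25·k^(0.25−1) = 0.142, so k_gold = (0.25/0.142)^(1/0.75) ≈ 2.1259.

k_gold ≈ 2.126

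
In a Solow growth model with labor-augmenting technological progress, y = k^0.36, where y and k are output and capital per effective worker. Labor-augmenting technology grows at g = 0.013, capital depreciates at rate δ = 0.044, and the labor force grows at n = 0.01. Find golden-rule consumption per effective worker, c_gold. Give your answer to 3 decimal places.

c_gold ≈ 1.648

Capital per effective worker breaks even when investment replaces (n + g + δ)·k; here n + g + δ = 0.067.
Maximizing c = f(k) − (n+g+δ)·k gives f'(k) = n+g+δ, i.e. 0.36·k^(0.36−1) = 0.067, so k_gold = (0.36/0.067)^(1/0.64) ≈ 13.8351.
y_gold = 13.8351^0.36 ≈ 2.5749.
c_gold = y_gold − (n+g+δ)·k_gold = 2.5749 − 0.067·13.8351 ≈ 1.6479.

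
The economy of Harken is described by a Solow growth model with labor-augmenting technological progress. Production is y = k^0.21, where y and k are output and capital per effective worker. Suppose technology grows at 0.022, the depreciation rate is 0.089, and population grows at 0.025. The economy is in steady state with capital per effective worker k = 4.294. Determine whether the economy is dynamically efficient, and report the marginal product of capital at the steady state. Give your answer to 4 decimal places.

Capital per effective worker breaks even when investment replaces (n + g + δ)·k; here n + g + δ = 0.136.
MPK = 0.21·k^(0.21−1) = 0.21·4.294^(-0.79) ≈ 0.0664.
MPK < 0.136, so the economy is dynamically inefficient (over-saving).

dynamically inefficient; MPK ≈ 0.0664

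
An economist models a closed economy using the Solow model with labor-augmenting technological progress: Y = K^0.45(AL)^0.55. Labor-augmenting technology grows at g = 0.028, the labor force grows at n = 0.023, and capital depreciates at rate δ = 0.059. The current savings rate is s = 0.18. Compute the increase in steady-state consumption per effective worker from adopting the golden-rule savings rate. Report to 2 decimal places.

n + g + δ = 0.023 + 0.028 + 0.059 = 0.11.
Current steady state (s = 0.18): k* = (0.18/0.11)^(1/0.55) ≈ 2.4483, y* = 2.4483^0.45 ≈ 1.4962, c* = (1−0.18)·1.4962 ≈ 1.2269.
Golden rule sets MPK = n+g+δ: 0.45·k^(0.45−1) = 0.11, so k_gold = (0.45/0.11)^(1/0.55) ≈ 12.9539.
y_gold = 12.9539^0.45 ≈ 3.1665, c_gold = y_gold − 0.11·k_gold ≈ 1.7416.
Gain: Δc = 1.7416 − 1.2269 ≈ 0.5147.

Δc ≈ 0.51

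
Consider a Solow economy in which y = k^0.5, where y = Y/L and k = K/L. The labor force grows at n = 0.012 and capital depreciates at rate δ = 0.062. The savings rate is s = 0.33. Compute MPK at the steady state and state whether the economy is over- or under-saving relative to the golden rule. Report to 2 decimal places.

under-saving; MPK ≈ 0.11

Break-even investment rate: n + δ = 0.012 + 0.062 = 0.074.
Steady-state k*: s·k^0.5 = 0.074·k gives k* = (0.33/0.074)^(1/0.5) ≈ 19.8868.
MPK = 0.5·19.8868^(-0.5) ≈ 0.1121.
MPK > n+δ = 0.074, so the economy is dynamically efficient (under-saving).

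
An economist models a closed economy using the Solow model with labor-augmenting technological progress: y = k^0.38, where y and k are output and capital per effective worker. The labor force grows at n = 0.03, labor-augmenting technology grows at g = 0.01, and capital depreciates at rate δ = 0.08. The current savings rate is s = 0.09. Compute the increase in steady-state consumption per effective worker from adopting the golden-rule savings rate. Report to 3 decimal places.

Δc ≈ 0.494

The effective depreciation rate is n + g + δ = 0.03 + 0.01 + 0.08 = 0.12.
Current steady state (s = 0.09): k* = (0.09/0.12)^(1/0.62) ≈ 0.6288, y* = 0.6288^0.38 ≈ 0.8383, c* = (1−0.09)·0.8383 ≈ 0.7629.
At the golden rule the marginal product of capital equals n+g+δ: 0.38·k^(0.38−1) = 0.12. Solving, k_gold = (0.38/0.12)^(1/0.62) ≈ 6.4183.
y_gold = 6.4183^0.38 ≈ 2.0268, c_gold = y_gold − 0.12·k_gold ≈ 1.2566.
Gain: Δc = 1.2566 − 0.7629 ≈ 0.4937.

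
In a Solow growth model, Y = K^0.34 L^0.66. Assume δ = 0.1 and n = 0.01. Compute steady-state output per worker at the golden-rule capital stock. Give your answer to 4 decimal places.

y_gold ≈ 1.7884

The effective depreciation rate is n + δ = 0.01 + 0.1 = 0.11.
Golden rule sets MPK = n+δ: 0.34·k^(0.34−1) = 0.11, so k_gold = (0.34/0.11)^(1/0.66) ≈ 5.5278.
Output: y_gold = k_gold^0.34 = 5.5278^0.34 ≈ 1.7884.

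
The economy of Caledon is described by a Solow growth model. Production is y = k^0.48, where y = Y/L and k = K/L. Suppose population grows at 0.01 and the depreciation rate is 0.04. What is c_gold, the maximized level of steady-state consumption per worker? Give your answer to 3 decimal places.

n + δ = 0.01 + 0.04 = 0.05.
Maximizing c = f(k) − (n+δ)·k gives f'(k) = n+δ, i.e. 0.48·k^(0.48−1) = 0.05, so k_gold = (0.48/0.05)^(1/0.52) ≈ 77.4432.
y_gold = 77.4432^0.48 ≈ 8.0670.
c_gold = y_gold − (n+δ)·k_gold = 8.0670 − 0.05·77.4432 ≈ 4.1948.

c_gold ≈ 4.195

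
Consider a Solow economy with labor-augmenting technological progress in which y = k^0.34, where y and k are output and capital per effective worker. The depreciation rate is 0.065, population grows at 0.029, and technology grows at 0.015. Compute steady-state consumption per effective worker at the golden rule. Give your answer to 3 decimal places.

Capital per effective worker breaks even when investment replaces (n + g + δ)·k; here n + g + δ = 0.109.
At the golden rule the marginal product of capital equals n+g+δ: 0.34·k^(0.34−1) = 0.109. Solving, k_gold = (0.34/0.109)^(1/0.66) ≈ 5.6049.
y_gold = 5.6049^0.34 ≈ 1.7969.
c_gold = y_gold − (n+g+δ)·k_gold = 1.7969 − 0.109·5.6049 ≈ 1.1859.

c_gold ≈ 1.186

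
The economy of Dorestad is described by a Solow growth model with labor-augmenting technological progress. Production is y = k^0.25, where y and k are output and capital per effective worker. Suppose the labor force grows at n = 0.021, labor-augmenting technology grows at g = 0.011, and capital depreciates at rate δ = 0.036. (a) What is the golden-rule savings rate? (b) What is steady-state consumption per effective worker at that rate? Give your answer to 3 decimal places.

(a) s_gold = 0.250; (b) c_gold ≈ 1.158

The effective depreciation rate is n + g + δ = 0.021 + 0.011 + 0.036 = 0.068.
For Cobb-Douglas, s_gold equals capital's share: s_gold = 0.25.
At the golden rule the marginal product of capital equals n+g+δ: 0.25·k^(0.25−1) = 0.068. Solving, k_gold = (0.25/0.068)^(1/0.75) ≈ 5.6742.
y_gold = 5.6742^0.25 ≈ 1.5434; c_gold = (1−0.25)·y_gold ≈ 1.1575.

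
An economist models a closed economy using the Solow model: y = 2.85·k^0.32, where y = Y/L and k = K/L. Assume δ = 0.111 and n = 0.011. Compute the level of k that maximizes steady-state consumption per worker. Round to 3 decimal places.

k_gold ≈ 19.264

Capital per worker breaks even when investment replaces (n + δ)·k; here n + δ = 0.122.
Golden rule sets MPK = n+δ: 0.32·2.85·k^(0.32−1) = 0.122, so k_gold = (0.32·2.85/0.122)^(1/0.68) ≈ 19.2645.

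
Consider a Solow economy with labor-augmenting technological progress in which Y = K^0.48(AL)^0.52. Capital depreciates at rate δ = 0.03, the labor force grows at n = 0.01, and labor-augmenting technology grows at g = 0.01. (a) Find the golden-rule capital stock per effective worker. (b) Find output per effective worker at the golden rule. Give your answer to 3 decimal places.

(a) k_gold ≈ 77.443; (b) y_gold ≈ 8.067

Break-even investment rate: n + g + δ = 0.01 + 0.01 + 0.03 = 0.05.
At the golden rule the marginal product of capital equals n+g+δ: 0.48·k^(0.48−1) = 0.05. Solving, k_gold = (0.48/0.05)^(1/0.52) ≈ 77.4432.
y_gold = 77.4432^0.48 ≈ 8.0670.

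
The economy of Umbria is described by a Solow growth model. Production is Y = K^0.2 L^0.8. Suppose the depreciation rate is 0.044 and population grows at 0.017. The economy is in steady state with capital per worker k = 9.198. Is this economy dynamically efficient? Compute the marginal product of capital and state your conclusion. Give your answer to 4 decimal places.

Break-even investment rate: n + δ = 0.017 + 0.044 = 0.061.
MPK = 0.2·k^(0.2−1) = 0.2·9.198^(-0.8) ≈ 0.0339.
MPK < 0.061, so the economy is dynamically inefficient (over-saving).

dynamically inefficient; MPK ≈ 0.0339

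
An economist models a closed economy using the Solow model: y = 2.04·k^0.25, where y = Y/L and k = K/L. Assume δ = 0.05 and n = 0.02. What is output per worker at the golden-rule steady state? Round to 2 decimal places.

n + δ = 0.02 + 0.05 = 0.07.
Maximizing c = f(k) − (n+δ)·k gives f'(k) = n+δ, i.e. 0.25·2.04·k^(0.25−1) = 0.07, so k_gold = (0.25·2.04/0.07)^(1/0.75) ≈ 14.1242.
Output: y_gold = 2.04·k_gold^0.25 = 2.04·14.1242^0.25 ≈ 3.9548.

y_gold ≈ 3.95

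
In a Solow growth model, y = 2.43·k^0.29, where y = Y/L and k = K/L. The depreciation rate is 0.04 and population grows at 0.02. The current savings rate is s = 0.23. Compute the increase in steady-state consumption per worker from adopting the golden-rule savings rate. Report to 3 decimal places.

Δc ≈ 0.064

The effective depreciation rate is n + δ = 0.02 + 0.04 = 0.06.
Current steady state (s = 0.23): k* = (0.23·2.43/0.06)^(1/0.71) ≈ 23.1764, y* = 2.43·23.1764^0.29 ≈ 6.0460, c* = (1−0.23)·6.0460 ≈ 4.6554.
Golden rule sets MPK = n+δ: 0.29·2.43·k^(0.29−1) = 0.06, so k_gold = (0.29·2.43/0.06)^(1/0.71) ≈ 32.1244.
y_gold = 2.43·32.1244^0.29 ≈ 6.6464, c_gold = y_gold − 0.06·k_gold ≈ 4.7190.
Gain: Δc = 4.7190 − 4.6554 ≈ 0.0635.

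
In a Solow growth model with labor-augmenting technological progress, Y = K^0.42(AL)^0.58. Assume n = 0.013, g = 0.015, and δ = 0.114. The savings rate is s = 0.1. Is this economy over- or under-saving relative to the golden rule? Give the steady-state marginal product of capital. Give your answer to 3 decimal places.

Capital per effective worker breaks even when investment replaces (n + g + δ)·k; here n + g + δ = 0.142.
Steady-state k*: s·k^0.42 = 0.142·k gives k* = (0.1/0.142)^(1/0.58) ≈ 0.5463.
MPK = 0.42·0.5463^(-0.58) ≈ 0.5964.
MPK > n+g+δ = 0.142, so the economy is dynamically efficient (under-saving).

under-saving; MPK ≈ 0.596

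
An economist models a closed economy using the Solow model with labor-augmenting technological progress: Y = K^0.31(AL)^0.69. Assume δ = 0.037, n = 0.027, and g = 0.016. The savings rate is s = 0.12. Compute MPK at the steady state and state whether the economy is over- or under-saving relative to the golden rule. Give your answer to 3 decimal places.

under-saving; MPK ≈ 0.207

The effective depreciation rate is n + g + δ = 0.027 + 0.016 + 0.037 = 0.08.
Steady-state k*: s·k^0.31 = 0.08·k gives k* = (0.12/0.08)^(1/0.69) ≈ 1.7997.
MPK = 0.31·1.7997^(-0.69) ≈ 0.2067.
MPK > n+g+δ = 0.08, so the economy is dynamically efficient (under-saving).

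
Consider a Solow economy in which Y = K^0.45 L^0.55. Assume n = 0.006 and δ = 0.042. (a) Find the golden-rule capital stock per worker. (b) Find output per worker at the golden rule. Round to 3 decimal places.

(a) k_gold ≈ 58.509; (b) y_gold ≈ 6.241

n + δ = 0.006 + 0.042 = 0.048.
Golden rule sets MPK = n+δ: 0.45·k^(0.45−1) = 0.048, so k_gold = (0.45/0.048)^(1/0.55) ≈ 58.5087.
y_gold = 58.5087^0.45 ≈ 6.2409.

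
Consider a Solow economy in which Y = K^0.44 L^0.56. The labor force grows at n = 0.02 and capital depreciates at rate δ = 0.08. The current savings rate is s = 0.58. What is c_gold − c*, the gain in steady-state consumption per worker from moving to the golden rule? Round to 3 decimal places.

The effective depreciation rate is n + δ = 0.02 + 0.08 = 0.1.
Current steady state (s = 0.58): k* = (0.58/0.1)^(1/0.56) ≈ 23.0815, y* = 23.0815^0.44 ≈ 3.9796, c* = (1−0.58)·3.9796 ≈ 1.6714.
At the golden rule the marginal product of capital equals n+δ: 0.44·k^(0.44−1) = 0.1. Solving, k_gold = (0.44/0.1)^(1/0.56) ≈ 14.0936.
y_gold = 14.0936^0.44 ≈ 3.2031, c_gold = y_gold − 0.1·k_gold ≈ 1.7937.
Gain: Δc = 1.7937 − 1.6714 ≈ 0.1223.

Δc ≈ 0.122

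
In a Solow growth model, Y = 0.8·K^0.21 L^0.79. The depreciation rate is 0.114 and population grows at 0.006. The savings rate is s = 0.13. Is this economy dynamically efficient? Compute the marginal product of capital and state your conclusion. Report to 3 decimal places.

n + δ = 0.006 + 0.114 = 0.12.
Steady-state k*: s·A·k^0.21 = 0.12·k gives k* = (0.13·0.8/0.12)^(1/0.79) ≈ 0.8343.
MPK = 0.21·0.8·0.8343^(-0.79) ≈ 0.1938.
MPK > n+δ = 0.12, so the economy is dynamically efficient (under-saving).

dynamically efficient; MPK ≈ 0.194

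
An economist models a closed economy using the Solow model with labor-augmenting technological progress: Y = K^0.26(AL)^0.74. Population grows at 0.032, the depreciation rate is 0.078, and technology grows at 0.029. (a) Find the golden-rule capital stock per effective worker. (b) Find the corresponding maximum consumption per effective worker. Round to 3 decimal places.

Capital per effective worker breaks even when investment replaces (n + g + δ)·k; here n + g + δ = 0.139.
Golden rule sets MPK = n+g+δ: 0.26·k^(0.26−1) = 0.139, so k_gold = (0.26/0.139)^(1/0.74) ≈ 2.3308.
y_gold = 2.3308^0.26 ≈ 1.2461; c_gold = y_gold − 0.139·k_gold ≈ 0.9221.

(a) k_gold ≈ 2.331; (b) c_gold ≈ 0.922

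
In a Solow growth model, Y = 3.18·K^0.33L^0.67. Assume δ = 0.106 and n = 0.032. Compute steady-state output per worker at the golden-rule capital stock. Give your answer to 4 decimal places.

Capital per worker breaks even when investment replaces (n + δ)·k; here n + δ = 0.138.
Maximizing c = f(k) − (n+δ)·k gives f'(k) = n+δ, i.e. 0.33·3.18·k^(0.33−1) = 0.138, so k_gold = (0.33·3.18/0.138)^(1/0.67) ≈ 20.6547.
Output: y_gold = 3.18·k_gold^0.33 = 3.18·20.6547^0.33 ≈ 8.6374.

y_gold ≈ 8.6374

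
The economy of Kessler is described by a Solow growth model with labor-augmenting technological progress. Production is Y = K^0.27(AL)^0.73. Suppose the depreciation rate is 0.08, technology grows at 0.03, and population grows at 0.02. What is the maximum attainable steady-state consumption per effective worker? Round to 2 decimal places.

c_gold ≈ 0.96

Capital per effective worker breaks even when investment replaces (n + g + δ)·k; here n + g + δ = 0.13.
Setting f'(k) = n+g+δ gives 0.27·k^(0.27−1) = 0.13, hence k_gold = (0.27/0.13)^(1/0.73) ≈ 2.7216.
y_gold = 2.7216^0.27 ≈ 1.3104.
c_gold = y_gold − (n+g+δ)·k_gold = 1.3104 − 0.13·2.7216 ≈ 0.9566.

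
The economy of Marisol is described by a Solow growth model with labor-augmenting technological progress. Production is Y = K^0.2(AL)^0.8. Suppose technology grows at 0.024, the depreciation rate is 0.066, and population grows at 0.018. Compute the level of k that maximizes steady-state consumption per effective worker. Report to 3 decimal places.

Capital per effective worker breaks even when investment replaces (n + g + δ)·k; here n + g + δ = 0.108.
Setting f'(k) = n+g+δ gives 0.2·k^(0.2−1) = 0.108, hence k_gold = (0.2/0.108)^(1/0.8) ≈ 2.1603.

k_gold ≈ 2.160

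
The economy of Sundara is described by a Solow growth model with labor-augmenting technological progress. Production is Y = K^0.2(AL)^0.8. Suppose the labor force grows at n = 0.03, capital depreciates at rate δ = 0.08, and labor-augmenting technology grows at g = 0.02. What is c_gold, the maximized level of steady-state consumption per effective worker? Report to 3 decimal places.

c_gold ≈ 0.891

Capital per effective worker breaks even when investment replaces (n + g + δ)·k; here n + g + δ = 0.13.
Setting f'(k) = n+g+δ gives 0.2·k^(0.2−1) = 0.13, hence k_gold = (0.2/0.13)^(1/0.8) ≈ 1.7134.
y_gold = 1.7134^0.2 ≈ 1.1137.
c_gold = y_gold − (n+g+δ)·k_gold = 1.1137 − 0.13·1.7134 ≈ 0.8910.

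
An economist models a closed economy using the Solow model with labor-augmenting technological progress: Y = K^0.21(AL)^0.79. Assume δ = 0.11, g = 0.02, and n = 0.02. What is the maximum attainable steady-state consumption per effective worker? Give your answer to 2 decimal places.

Capital per effective worker breaks even when investment replaces (n + g + δ)·k; here n + g + δ = 0.15.
Setting f'(k) = n+g+δ gives 0.21·k^(0.21−1) = 0.15, hence k_gold = (0.21/0.15)^(1/0.79) ≈ 1.5310.
y_gold = 1.5310^0.21 ≈ 1.0936.
c_gold = y_gold − (n+g+δ)·k_gold = 1.0936 − 0.15·1.5310 ≈ 0.8639.

c_gold ≈ 0.86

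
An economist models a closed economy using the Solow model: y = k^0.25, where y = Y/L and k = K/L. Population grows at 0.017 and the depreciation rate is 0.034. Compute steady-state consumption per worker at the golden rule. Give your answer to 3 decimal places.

c_gold ≈ 1.274

The effective depreciation rate is n + δ = 0.017 + 0.034 = 0.051.
Setting f'(k) = n+δ gives 0.25·k^(0.25−1) = 0.051, hence k_gold = (0.25/0.051)^(1/0.75) ≈ 8.3271.
y_gold = 8.3271^0.25 ≈ 1.6987.
c_gold = y_gold − (n+δ)·k_gold = 1.6987 − 0.051·8.3271 ≈ 1.2740.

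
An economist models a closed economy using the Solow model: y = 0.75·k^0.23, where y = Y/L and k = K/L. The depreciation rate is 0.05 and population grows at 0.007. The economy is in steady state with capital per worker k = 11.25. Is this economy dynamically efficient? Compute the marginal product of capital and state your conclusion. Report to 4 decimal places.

Capital per worker breaks even when investment replaces (n + δ)·k; here n + δ = 0.057.
MPK = 0.23·0.75·k^(0.23−1) = 0.23·0.75·11.25^(-0.77) ≈ 0.0268.
MPK < 0.057, so the economy is dynamically inefficient (over-saving).

dynamically inefficient; MPK ≈ 0.0268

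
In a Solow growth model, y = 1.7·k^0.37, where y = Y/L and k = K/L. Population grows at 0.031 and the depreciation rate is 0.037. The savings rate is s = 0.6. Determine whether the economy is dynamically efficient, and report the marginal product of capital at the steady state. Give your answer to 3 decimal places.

Break-even investment rate: n + δ = 0.031 + 0.037 = 0.068.
Steady-state k*: s·A·k^0.37 = 0.068·k gives k* = (0.6·1.7/0.068)^(1/0.63) ≈ 73.5888.
MPK = 0.37·1.7·73.5888^(-0.63) ≈ 0.0419.
MPK < n+δ = 0.068, so the economy is dynamically inefficient (over-saving).

dynamically inefficient; MPK ≈ 0.042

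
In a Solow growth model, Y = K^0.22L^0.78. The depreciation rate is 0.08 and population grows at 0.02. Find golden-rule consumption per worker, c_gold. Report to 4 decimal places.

c_gold ≈ 0.9743

The effective depreciation rate is n + δ = 0.02 + 0.08 = 0.1.
At the golden rule the marginal product of capital equals n+δ: 0.22·k^(0.22−1) = 0.1. Solving, k_gold = (0.22/0.1)^(1/0.78) ≈ 2.7479.
y_gold = 2.7479^0.22 ≈ 1.2491.
c_gold = y_gold − (n+δ)·k_gold = 1.2491 − 0.1·2.7479 ≈ 0.9743.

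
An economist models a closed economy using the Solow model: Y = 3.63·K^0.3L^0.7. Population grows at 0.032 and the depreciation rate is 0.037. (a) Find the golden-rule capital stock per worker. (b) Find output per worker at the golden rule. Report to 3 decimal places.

(a) k_gold ≈ 51.485; (b) y_gold ≈ 11.842

Capital per worker breaks even when investment replaces (n + δ)·k; here n + δ = 0.069.
Golden rule sets MPK = n+δ: 0.3·3.63·k^(0.3−1) = 0.069, so k_gold = (0.3·3.63/0.069)^(1/0.7) ≈ 51.4854.
y_gold = 3.63·51.4854^0.3 ≈ 11.8416.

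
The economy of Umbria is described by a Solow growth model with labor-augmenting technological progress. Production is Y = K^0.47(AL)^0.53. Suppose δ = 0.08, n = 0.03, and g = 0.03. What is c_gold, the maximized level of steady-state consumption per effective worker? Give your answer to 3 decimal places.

n + g + δ = 0.03 + 0.03 + 0.08 = 0.14.
Maximizing c = f(k) − (n+g+δ)·k gives f'(k) = n+g+δ, i.e. 0.47·k^(0.47−1) = 0.14, so k_gold = (0.47/0.14)^(1/0.53) ≈ 9.8264.
y_gold = 9.8264^0.47 ≈ 2.9270.
c_gold = y_gold − (n+g+δ)·k_gold = 2.9270 − 0.14·9.8264 ≈ 1.5513.

c_gold ≈ 1.551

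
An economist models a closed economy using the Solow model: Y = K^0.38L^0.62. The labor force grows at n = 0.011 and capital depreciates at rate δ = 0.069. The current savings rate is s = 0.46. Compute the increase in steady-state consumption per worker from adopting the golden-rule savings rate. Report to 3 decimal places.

Break-even investment rate: n + δ = 0.011 + 0.069 = 0.08.
Current steady state (s = 0.46): k* = (0.46/0.08)^(1/0.62) ≈ 16.7985, y* = 16.7985^0.38 ≈ 2.9215, c* = (1−0.46)·2.9215 ≈ 1.5776.
Setting f'(k) = n+δ gives 0.38·k^(0.38−1) = 0.08, hence k_gold = (0.38/0.08)^(1/0.62) ≈ 12.3436.
y_gold = 12.3436^0.38 ≈ 2.5986, c_gold = y_gold − 0.08·k_gold ≈ 1.6112.
Gain: Δc = 1.6112 − 1.5776 ≈ 0.0336.

Δc ≈ 0.034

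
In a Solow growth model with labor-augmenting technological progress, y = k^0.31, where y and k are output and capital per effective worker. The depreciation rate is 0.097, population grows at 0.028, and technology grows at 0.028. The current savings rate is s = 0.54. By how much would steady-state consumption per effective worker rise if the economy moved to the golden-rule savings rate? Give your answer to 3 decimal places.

Δc ≈ 0.137

n + g + δ = 0.028 + 0.028 + 0.097 = 0.153.
Current steady state (s = 0.54): k* = (0.54/0.153)^(1/0.69) ≈ 6.2197, y* = 6.2197^0.31 ≈ 1.7623, c* = (1−0.54)·1.7623 ≈ 0.8106.
At the golden rule the marginal product of capital equals n+g+δ: 0.31·k^(0.31−1) = 0.153. Solving, k_gold = (0.31/0.153)^(1/0.69) ≈ 2.7826.
y_gold = 2.7826^0.31 ≈ 1.3733, c_gold = y_gold − 0.153·k_gold ≈ 0.9476.
Gain: Δc = 0.9476 − 0.8106 ≈ 0.1370.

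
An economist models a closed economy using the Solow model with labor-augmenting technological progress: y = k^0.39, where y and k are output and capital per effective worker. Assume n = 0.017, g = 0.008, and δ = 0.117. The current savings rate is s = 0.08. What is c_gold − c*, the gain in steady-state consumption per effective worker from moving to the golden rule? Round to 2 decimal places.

Δc ≈ 0.53

n + g + δ = 0.017 + 0.008 + 0.117 = 0.142.
Current steady state (s = 0.08): k* = (0.08/0.142)^(1/0.61) ≈ 0.3904, y* = 0.3904^0.39 ≈ 0.6929, c* = (1−0.08)·0.6929 ≈ 0.6375.
At the golden rule the marginal product of capital equals n+g+δ: 0.39·k^(0.39−1) = 0.142. Solving, k_gold = (0.39/0.142)^(1/0.61) ≈ 5.2397.
y_gold = 5.2397^0.39 ≈ 1.9078, c_gold = y_gold − 0.142·k_gold ≈ 1.1637.
Gain: Δc = 1.1637 − 0.6375 ≈ 0.5263.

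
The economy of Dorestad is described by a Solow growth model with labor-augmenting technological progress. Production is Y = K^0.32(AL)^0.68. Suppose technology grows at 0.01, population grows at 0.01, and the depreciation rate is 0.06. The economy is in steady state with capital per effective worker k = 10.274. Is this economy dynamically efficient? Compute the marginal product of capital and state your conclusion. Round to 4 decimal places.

dynamically inefficient; MPK ≈ 0.0656

n + g + δ = 0.01 + 0.01 + 0.06 = 0.08.
MPK = 0.32·k^(0.32−1) = 0.32·10.274^(-0.68) ≈ 0.0656.
MPK < 0.08, so the economy is dynamically inefficient (over-saving).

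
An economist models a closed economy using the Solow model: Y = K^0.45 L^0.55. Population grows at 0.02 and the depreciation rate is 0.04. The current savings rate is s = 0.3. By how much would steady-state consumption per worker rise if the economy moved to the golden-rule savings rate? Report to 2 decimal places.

Break-even investment rate: n + δ = 0.02 + 0.04 = 0.06.
Current steady state (s = 0.3): k* = (0.3/0.06)^(1/0.55) ≈ 18.6575, y* = 18.6575^0.45 ≈ 3.7315, c* = (1−0.3)·3.7315 ≈ 2.6121.
Golden rule sets MPK = n+δ: 0.45·k^(0.45−1) = 0.06, so k_gold = (0.45/0.06)^(1/0.55) ≈ 38.9960.
y_gold = 38.9960^0.45 ≈ 5.1995, c_gold = y_gold − 0.06·k_gold ≈ 2.8597.
Gain: Δc = 2.8597 − 2.6121 ≈ 0.2477.

Δc ≈ 0.25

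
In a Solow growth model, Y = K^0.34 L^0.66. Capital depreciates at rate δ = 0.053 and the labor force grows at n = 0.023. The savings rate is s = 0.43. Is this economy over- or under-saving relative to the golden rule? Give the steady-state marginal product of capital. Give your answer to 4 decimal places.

n + δ = 0.023 + 0.053 = 0.076.
Steady-state k*: s·k^0.34 = 0.076·k gives k* = (0.43/0.076)^(1/0.66) ≈ 13.8161.
MPK = 0.34·13.8161^(-0.66) ≈ 0.0601.
MPK < n+δ = 0.076, so the economy is dynamically inefficient (over-saving).

over-saving; MPK ≈ 0.0601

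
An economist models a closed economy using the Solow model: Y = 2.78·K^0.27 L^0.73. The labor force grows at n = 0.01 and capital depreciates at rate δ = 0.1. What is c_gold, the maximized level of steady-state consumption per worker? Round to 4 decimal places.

The effective depreciation rate is n + δ = 0.01 + 0.1 = 0.11.
At the golden rule the marginal product of capital equals n+δ: 0.27·2.78·k^(0.27−1) = 0.11. Solving, k_gold = (0.27·2.78/0.11)^(1/0.73) ≈ 13.8831.
y_gold = 2.78·13.8831^0.27 ≈ 5.6561.
c_gold = y_gold − (n+δ)·k_gold = 5.6561 − 0.11·13.8831 ≈ 4.1289.

c_gold ≈ 4.1289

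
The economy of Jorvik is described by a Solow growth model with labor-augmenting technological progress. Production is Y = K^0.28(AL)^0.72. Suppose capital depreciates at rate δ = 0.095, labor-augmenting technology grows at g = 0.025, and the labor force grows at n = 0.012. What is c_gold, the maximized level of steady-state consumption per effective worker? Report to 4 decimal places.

The effective depreciation rate is n + g + δ = 0.012 + 0.025 + 0.095 = 0.132.
Golden rule sets MPK = n+g+δ: 0.28·k^(0.28−1) = 0.132, so k_gold = (0.28/0.132)^(1/0.72) ≈ 2.8418.
y_gold = 2.8418^0.28 ≈ 1.3397.
c_gold = y_gold − (n+g+δ)·k_gold = 1.3397 − 0.132·2.8418 ≈ 0.9646.

c_gold ≈ 0.9646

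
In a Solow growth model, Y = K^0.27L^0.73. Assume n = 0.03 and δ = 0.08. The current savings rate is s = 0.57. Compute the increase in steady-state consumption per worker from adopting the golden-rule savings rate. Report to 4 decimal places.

Capital per worker breaks even when investment replaces (n + δ)·k; here n + δ = 0.11.
Current steady state (s = 0.57): k* = (0.57/0.11)^(1/0.73) ≈ 9.5223, y* = 9.5223^0.27 ≈ 1.8376, c* = (1−0.57)·1.8376 ≈ 0.7902.
Golden rule sets MPK = n+δ: 0.27·k^(0.27−1) = 0.11, so k_gold = (0.27/0.11)^(1/0.73) ≈ 3.4214.
y_gold = 3.4214^0.27 ≈ 1.3939, c_gold = y_gold − 0.11·k_gold ≈ 1.0176.
Gain: Δc = 1.0176 − 0.7902 ≈ 0.2274.

Δc ≈ 0.2274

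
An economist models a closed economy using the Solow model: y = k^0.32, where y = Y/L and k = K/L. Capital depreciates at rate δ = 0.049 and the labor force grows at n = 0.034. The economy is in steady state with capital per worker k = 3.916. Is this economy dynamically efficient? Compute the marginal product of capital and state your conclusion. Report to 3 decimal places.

dynamically efficient; MPK ≈ 0.126

The effective depreciation rate is n + δ = 0.034 + 0.049 = 0.083.
MPK = 0.32·k^(0.32−1) = 0.32·3.916^(-0.68) ≈ 0.1265.
MPK > 0.083, so the economy is dynamically efficient (under-saving).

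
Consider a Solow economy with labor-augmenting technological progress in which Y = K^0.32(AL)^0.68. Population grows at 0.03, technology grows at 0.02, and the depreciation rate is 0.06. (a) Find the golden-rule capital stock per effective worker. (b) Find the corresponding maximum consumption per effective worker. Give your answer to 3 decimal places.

(a) k_gold ≈ 4.808; (b) c_gold ≈ 1.124

Capital per effective worker breaks even when investment replaces (n + g + δ)·k; here n + g + δ = 0.11.
At the golden rule the marginal product of capital equals n+g+δ: 0.32·k^(0.32−1) = 0.11. Solving, k_gold = (0.32/0.11)^(1/0.68) ≈ 4.8083.
y_gold = 4.8083^0.32 ≈ 1.6529; c_gold = y_gold − 0.11·k_gold ≈ 1.1240.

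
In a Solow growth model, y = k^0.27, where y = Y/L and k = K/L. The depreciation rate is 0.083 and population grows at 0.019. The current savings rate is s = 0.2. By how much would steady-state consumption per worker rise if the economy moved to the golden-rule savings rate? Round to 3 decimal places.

Capital per worker breaks even when investment replaces (n + δ)·k; here n + δ = 0.102.
Current steady state (s = 0.2): k* = (0.2/0.102)^(1/0.73) ≈ 2.5153, y* = 2.5153^0.27 ≈ 1.2828, c* = (1−0.2)·1.2828 ≈ 1.0262.
Setting f'(k) = n+δ gives 0.27·k^(0.27−1) = 0.102, hence k_gold = (0.27/0.102)^(1/0.73) ≈ 3.7943.
y_gold = 3.7943^0.27 ≈ 1.4334, c_gold = y_gold − 0.102·k_gold ≈ 1.0464.
Gain: Δc = 1.0464 − 1.0262 ≈ 0.0201.

Δc ≈ 0.020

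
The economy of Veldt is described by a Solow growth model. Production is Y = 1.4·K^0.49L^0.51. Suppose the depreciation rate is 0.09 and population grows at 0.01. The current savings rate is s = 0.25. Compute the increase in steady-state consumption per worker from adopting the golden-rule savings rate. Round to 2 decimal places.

n + δ = 0.01 + 0.09 = 0.1.
Current steady state (s = 0.25): k* = (0.25·1.4/0.1)^(1/0.51) ≈ 11.6627, y* = 1.4·11.6627^0.49 ≈ 4.6651, c* = (1−0.25)·4.6651 ≈ 3.4988.
At the golden rule the marginal product of capital equals n+δ: 0.49·1.4·k^(0.49−1) = 0.1. Solving, k_gold = (0.49·1.4/0.1)^(1/0.51) ≈ 43.6366.
y_gold = 1.4·43.6366^0.49 ≈ 8.9054, c_gold = y_gold − 0.1·k_gold ≈ 4.5418.
Gain: Δc = 4.5418 − 3.4988 ≈ 1.0430.

Δc ≈ 1.04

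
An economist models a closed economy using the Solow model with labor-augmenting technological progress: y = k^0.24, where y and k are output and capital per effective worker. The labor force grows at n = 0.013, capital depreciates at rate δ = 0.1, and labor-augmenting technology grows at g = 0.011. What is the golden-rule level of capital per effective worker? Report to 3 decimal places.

The effective depreciation rate is n + g + δ = 0.013 + 0.011 + 0.1 = 0.124.
Maximizing c = f(k) − (n+g+δ)·k gives f'(k) = n+g+δ, i.e. 0.24·k^(0.24−1) = 0.124, so k_gold = (0.24/0.124)^(1/0.76) ≈ 2.3843.

k_gold ≈ 2.384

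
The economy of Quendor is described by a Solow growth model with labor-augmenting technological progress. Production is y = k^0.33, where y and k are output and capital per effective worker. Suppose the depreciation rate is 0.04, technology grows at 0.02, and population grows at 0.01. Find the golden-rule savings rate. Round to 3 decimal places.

s_gold = 0.330

Capital per effective worker breaks even when investment replaces (n + g + δ)·k; here n + g + δ = 0.07.
At the golden rule MPK = n+g+δ, and in any Cobb-Douglas steady state s = (n+g+δ)·k/y = MPK·k/y = capital's share 0.33.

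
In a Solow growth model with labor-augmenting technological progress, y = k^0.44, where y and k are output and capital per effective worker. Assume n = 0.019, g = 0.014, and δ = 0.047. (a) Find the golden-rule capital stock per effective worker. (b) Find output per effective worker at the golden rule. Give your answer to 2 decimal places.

The effective depreciation rate is n + g + δ = 0.019 + 0.014 + 0.047 = 0.08.
Maximizing c = f(k) − (n+g+δ)·k gives f'(k) = n+g+δ, i.e. 0.44·k^(0.44−1) = 0.08, so k_gold = (0.44/0.08)^(1/0.56) ≈ 20.9931.
y_gold = 20.9931^0.44 ≈ 3.8169.

(a) k_gold ≈ 20.99; (b) y_gold ≈ 3.82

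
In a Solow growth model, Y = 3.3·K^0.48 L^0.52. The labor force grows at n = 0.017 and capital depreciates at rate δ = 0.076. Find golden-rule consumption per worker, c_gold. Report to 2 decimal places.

Capital per worker breaks even when investment replaces (n + δ)·k; here n + δ = 0.093.
Setting f'(k) = n+δ gives 0.48·3.3·k^(0.48−1) = 0.093, hence k_gold = (0.48·3.3/0.093)^(1/0.52) ≈ 233.2551.
y_gold = 3.3·233.2551^0.48 ≈ 45.1932.
c_gold = y_gold − (n+δ)·k_gold = 45.1932 − 0.093·233.2551 ≈ 23.5005.

c_gold ≈ 23.50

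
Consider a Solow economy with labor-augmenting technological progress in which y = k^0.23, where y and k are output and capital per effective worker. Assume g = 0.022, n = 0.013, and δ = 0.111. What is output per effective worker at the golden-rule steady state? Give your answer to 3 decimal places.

y_gold ≈ 1.145

Break-even investment rate: n + g + δ = 0.013 + 0.022 + 0.111 = 0.146.
Maximizing c = f(k) − (n+g+δ)·k gives f'(k) = n+g+δ, i.e. 0.23·k^(0.23−1) = 0.146, so k_gold = (0.23/0.146)^(1/0.77) ≈ 1.8044.
Output: y_gold = k_gold^0.23 = 1.8044^0.23 ≈ 1.1454.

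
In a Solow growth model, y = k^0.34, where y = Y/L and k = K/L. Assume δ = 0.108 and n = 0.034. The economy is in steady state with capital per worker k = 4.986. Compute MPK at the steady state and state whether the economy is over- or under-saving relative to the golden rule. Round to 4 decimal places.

over-saving; MPK ≈ 0.1178

n + δ = 0.034 + 0.108 = 0.142.
MPK = 0.34·k^(0.34−1) = 0.34·4.986^(-0.66) ≈ 0.1178.
MPK < 0.142, so the economy is dynamically inefficient (over-saving).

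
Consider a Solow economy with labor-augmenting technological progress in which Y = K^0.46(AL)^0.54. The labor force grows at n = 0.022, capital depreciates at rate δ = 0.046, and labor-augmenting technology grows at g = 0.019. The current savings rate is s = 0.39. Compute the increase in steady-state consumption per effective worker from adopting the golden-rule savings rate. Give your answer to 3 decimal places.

Capital per effective worker breaks even when investment replaces (n + g + δ)·k; here n + g + δ = 0.087.
Current steady state (s = 0.39): k* = (0.39/0.087)^(1/0.54) ≈ 16.0903, y* = 16.0903^0.46 ≈ 3.5894, c* = (1−0.39)·3.5894 ≈ 2.1895.
At the golden rule the marginal product of capital equals n+g+δ: 0.46·k^(0.46−1) = 0.087. Solving, k_gold = (0.46/0.087)^(1/0.54) ≈ 21.8439.
y_gold = 21.8439^0.46 ≈ 4.1314, c_gold = y_gold − 0.087·k_gold ≈ 2.2309.
Gain: Δc = 2.2309 − 2.1895 ≈ 0.0414.

Δc ≈ 0.041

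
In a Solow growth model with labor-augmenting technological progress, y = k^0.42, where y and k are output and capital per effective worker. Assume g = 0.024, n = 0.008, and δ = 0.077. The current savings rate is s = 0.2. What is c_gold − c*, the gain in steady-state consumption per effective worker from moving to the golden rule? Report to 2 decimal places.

Δc ≈ 0.30

The effective depreciation rate is n + g + δ = 0.008 + 0.024 + 0.077 = 0.109.
Current steady state (s = 0.2): k* = (0.2/0.109)^(1/0.58) ≈ 2.8477, y* = 2.8477^0.42 ≈ 1.5520, c* = (1−0.2)·1.5520 ≈ 1.2416.
Golden rule sets MPK = n+g+δ: 0.42·k^(0.42−1) = 0.109, so k_gold = (0.42/0.109)^(1/0.58) ≈ 10.2339.
y_gold = 10.2339^0.42 ≈ 2.6559, c_gold = y_gold − 0.109·k_gold ≈ 1.5404.
Gain: Δc = 1.5404 − 1.2416 ≈ 0.2989.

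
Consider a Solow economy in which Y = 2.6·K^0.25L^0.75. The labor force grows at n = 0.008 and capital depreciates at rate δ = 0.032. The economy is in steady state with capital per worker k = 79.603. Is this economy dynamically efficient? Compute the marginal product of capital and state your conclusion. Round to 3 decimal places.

n + δ = 0.008 + 0.032 = 0.04.
MPK = 0.25·2.6·k^(0.25−1) = 0.25·2.6·79.603^(-0.75) ≈ 0.0244.
MPK < 0.04, so the economy is dynamically inefficient (over-saving).

dynamically inefficient; MPK ≈ 0.024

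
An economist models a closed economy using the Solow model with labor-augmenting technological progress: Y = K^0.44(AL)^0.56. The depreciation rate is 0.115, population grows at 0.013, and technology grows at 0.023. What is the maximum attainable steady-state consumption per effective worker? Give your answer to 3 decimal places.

The effective depreciation rate is n + g + δ = 0.013 + 0.023 + 0.115 = 0.151.
Golden rule sets MPK = n+g+δ: 0.44·k^(0.44−1) = 0.151, so k_gold = (0.44/0.151)^(1/0.56) ≈ 6.7518.
y_gold = 6.7518^0.44 ≈ 2.3171.
c_gold = y_gold − (n+g+δ)·k_gold = 2.3171 − 0.151·6.7518 ≈ 1.2976.

c_gold ≈ 1.298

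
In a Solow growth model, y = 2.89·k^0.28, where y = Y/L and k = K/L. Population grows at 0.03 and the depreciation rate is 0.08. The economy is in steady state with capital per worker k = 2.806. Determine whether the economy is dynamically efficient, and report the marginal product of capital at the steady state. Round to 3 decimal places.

Capital per worker breaks even when investment replaces (n + δ)·k; here n + δ = 0.11.
MPK = 0.28·2.89·k^(0.28−1) = 0.28·2.89·2.806^(-0.72) ≈ 0.3850.
MPK > 0.11, so the economy is dynamically efficient (under-saving).

dynamically efficient; MPK ≈ 0.385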